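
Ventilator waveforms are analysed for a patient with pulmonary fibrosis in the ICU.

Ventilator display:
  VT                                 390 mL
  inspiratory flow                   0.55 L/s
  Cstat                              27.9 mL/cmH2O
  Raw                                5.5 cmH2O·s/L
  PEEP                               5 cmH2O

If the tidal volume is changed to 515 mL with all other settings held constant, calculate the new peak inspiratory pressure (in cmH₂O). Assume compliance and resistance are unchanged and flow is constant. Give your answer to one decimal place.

PIP = Vt/C + R·V̇ + PEEP (constant-flow equation of motion).
Only the elastic term changes: ΔPIP = ΔVt / C = (515 − 390) / 27.9 = 4.48 cmH2O.
Original PIP = 390/27.9 + 5.5×0.55 + 5 = 22.003 cmH2O; new PIP = 22.003 + (4.48) = 26.483 cmH2O.

26.5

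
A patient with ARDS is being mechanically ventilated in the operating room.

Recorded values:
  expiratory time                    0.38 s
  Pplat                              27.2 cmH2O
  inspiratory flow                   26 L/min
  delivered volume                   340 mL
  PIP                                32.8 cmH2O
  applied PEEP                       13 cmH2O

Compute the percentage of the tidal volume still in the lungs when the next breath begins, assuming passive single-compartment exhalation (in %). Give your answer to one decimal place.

29.3

Flow: 26 L/min ÷ 60 = 0.4333 L/s.
R = (PIP − Pplat)/V̇ = (32.8 − 27.2) / 0.4333 = 5.6/0.4333 = 12.924 cmH2O·s/L.
C = Vt/(Pplat − PEEP) = 340.0 / (27.2 − 13) = 340.0/14.2 = 23.944 mL/cmH2O.
τ = R × C = 12.924 × 0.02394 L/cmH2O = 0.3094 s.
Fraction remaining at end-expiration = e^(−Te/τ) = e^(−0.38/0.3094) = 0.2928 → 29.28%.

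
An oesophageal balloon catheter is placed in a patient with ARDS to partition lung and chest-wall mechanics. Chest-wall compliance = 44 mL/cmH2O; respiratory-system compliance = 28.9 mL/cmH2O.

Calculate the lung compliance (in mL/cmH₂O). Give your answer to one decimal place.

1/CL = 1/Crs − 1/Ccw.
1/CL = 1/28.9 − 1/44 = 0.01187.
CL = 84.246 mL/cmH2O.

84.2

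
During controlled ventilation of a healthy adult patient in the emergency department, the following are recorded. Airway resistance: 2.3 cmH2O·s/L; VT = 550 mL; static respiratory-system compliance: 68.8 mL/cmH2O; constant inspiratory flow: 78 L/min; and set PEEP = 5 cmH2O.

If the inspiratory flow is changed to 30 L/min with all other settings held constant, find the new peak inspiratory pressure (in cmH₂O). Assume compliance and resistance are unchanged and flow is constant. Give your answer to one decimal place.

Flow: 78 L/min ÷ 60 = 1.3 L/s.
New flow: 30 L/min ÷ 60 = 0.5 L/s.
PIP = Vt/C + R·V̇ + PEEP (constant-flow equation of motion).
Only the resistive term changes: ΔPIP = R × ΔV̇ = 2.3 × (0.5 − 1.3) = 2.3 × -0.8 = -1.84 cmH2O.
Original PIP = 550/68.8 + 2.3×1.3 + 5 = 15.984 cmH2O; new PIP = 15.984 + (-1.84) = 14.144 cmH2O.

14.1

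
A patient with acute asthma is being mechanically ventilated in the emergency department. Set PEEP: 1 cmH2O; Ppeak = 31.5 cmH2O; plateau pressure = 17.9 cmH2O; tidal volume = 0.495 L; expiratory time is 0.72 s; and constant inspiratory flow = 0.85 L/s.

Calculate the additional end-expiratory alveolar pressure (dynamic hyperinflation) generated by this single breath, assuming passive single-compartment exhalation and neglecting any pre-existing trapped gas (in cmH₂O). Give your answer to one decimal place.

3.6

R = (PIP − Pplat)/V̇ = (31.5 − 17.9) / 0.85 = 13.6/0.85 = 16.0 cmH2O·s/L.
C = Vt/(Pplat − PEEP) = 495.0 / (17.9 − 1) = 495.0/16.9 = 29.29 mL/cmH2O.
τ = R × C = 16.0 × 0.02929 L/cmH2O = 0.4686 s.
Fraction remaining = e^(−Te/τ) = e^(−0.72/0.4686) = 0.2151; trapped volume = 495.0 × 0.2151 = 106.47 mL.
Additional alveolar pressure from trapping ≈ V_trapped / C = 106.47 / 29.29 = 3.635 cmH2O.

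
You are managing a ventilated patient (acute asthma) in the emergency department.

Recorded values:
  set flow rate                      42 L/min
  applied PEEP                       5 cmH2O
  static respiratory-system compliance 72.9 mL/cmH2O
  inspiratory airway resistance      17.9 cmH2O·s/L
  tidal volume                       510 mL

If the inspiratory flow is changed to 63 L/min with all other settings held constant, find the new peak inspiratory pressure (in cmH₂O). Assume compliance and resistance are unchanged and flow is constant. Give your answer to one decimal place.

30.8

Flow: 42 L/min ÷ 60 = 0.7 L/s.
New flow: 63 L/min ÷ 60 = 1.05 L/s.
PIP = Vt/C + R·V̇ + PEEP (constant-flow equation of motion).
Only the resistive term changes: ΔPIP = R × ΔV̇ = 17.9 × (1.05 − 0.7) = 17.9 × 0.35 = 6.265 cmH2O.
Original PIP = 510/72.9 + 17.9×0.7 + 5 = 24.526 cmH2O; new PIP = 24.526 + (6.265) = 30.791 cmH2O.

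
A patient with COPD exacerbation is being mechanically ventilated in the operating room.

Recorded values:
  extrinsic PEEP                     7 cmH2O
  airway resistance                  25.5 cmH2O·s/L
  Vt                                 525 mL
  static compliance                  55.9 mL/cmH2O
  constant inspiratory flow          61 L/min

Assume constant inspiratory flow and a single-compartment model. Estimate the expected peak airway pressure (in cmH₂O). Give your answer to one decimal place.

42.3

Flow: 61 L/min ÷ 60 = 1.0167 L/s.
Equation of motion (constant flow): PIP = Vt/C + R·V̇ + PEEP.
PIP = 525/55.9 + 25.5×1.0167 + 7 = 9.392 + 25.926 + 7 = 42.318 cmH2O.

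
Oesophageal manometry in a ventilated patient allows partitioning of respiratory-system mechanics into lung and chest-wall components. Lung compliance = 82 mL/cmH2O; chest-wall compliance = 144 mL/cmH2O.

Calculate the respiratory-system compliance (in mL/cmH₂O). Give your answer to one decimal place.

52.2

Lung and chest wall are elastances in series: 1/Crs = 1/CL + 1/Ccw.
1/Crs = 1/82 + 1/144 = 0.01914.
Crs = 52.247 mL/cmH2O.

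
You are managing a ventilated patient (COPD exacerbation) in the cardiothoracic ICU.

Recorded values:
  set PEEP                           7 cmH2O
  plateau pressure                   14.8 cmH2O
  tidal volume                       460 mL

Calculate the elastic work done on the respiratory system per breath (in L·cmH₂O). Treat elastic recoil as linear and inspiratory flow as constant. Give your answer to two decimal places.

1.79

Elastic work ≈ ½ × (Pplat − PEEP) × Vt = 0.5 × (14.8 − 7) × 0.460 L = 0.5 × 7.8 × 0.460 = 1.794 L·cmH2O.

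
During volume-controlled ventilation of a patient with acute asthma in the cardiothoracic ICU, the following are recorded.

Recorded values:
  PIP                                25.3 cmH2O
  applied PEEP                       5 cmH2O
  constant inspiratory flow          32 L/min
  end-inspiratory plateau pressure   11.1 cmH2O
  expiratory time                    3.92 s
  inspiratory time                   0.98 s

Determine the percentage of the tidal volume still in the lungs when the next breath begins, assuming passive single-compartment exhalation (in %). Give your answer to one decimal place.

Flow: 32 L/min ÷ 60 = 0.5333 L/s.
Vt = flow × Ti = 0.5333 L/s × 0.98 s × 1000 mL/L = 522.63 mL.
R = (PIP − Pplat)/V̇ = (25.3 − 11.1) / 0.5333 = 14.2/0.5333 = 26.627 cmH2O·s/L.
C = Vt/(Pplat − PEEP) = 522.63 / (11.1 − 5) = 522.63/6.1 = 85.677 mL/cmH2O.
τ = R × C = 26.627 × 0.08568 L/cmH2O = 2.281 s.
Fraction remaining at end-expiration = e^(−Te/τ) = e^(−3.92/2.281) = 0.1793 → 17.93%.

17.9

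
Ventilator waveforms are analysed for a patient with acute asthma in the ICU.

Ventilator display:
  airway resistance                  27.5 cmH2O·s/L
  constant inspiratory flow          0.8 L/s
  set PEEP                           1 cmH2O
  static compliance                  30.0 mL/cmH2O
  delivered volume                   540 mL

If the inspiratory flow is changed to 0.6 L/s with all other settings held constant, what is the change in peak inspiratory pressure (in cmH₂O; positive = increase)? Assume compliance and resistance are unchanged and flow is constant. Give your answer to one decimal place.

-5.5

PIP = Vt/C + R·V̇ + PEEP (constant-flow equation of motion).
Only the resistive term changes: ΔPIP = R × ΔV̇ = 27.5 × (0.6 − 0.8) = 27.5 × -0.2 = -5.5 cmH2O.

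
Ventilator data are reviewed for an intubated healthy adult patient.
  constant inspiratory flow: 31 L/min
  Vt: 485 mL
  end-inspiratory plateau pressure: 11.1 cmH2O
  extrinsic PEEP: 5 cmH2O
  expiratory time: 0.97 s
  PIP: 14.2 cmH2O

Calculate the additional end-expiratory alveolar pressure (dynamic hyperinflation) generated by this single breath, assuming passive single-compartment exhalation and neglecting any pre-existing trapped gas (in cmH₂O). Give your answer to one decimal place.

Flow: 31 L/min ÷ 60 = 0.5167 L/s.
R = (PIP − Pplat)/V̇ = (14.2 − 11.1) / 0.5167 = 3.1/0.5167 = 6.0 cmH2O·s/L.
C = Vt/(Pplat − PEEP) = 485.0 / (11.1 − 5) = 485.0/6.1 = 79.508 mL/cmH2O.
τ = R × C = 6.0 × 0.07951 L/cmH2O = 0.4771 s.
Fraction remaining = e^(−Te/τ) = e^(−0.97/0.4771) = 0.1309; trapped volume = 485.0 × 0.1309 = 63.487 mL.
Additional alveolar pressure from trapping ≈ V_trapped / C = 63.487 / 79.508 = 0.7985 cmH2O.

0.8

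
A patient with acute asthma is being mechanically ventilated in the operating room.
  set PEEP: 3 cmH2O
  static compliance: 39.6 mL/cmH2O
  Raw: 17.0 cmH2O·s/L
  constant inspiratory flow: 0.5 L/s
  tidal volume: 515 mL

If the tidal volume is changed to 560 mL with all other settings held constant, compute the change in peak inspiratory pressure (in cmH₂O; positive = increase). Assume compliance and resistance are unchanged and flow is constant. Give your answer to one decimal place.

PIP = Vt/C + R·V̇ + PEEP (constant-flow equation of motion).
Only the elastic term changes: ΔPIP = ΔVt / C = (560 − 515) / 39.6 = 1.136 cmH2O.

1.1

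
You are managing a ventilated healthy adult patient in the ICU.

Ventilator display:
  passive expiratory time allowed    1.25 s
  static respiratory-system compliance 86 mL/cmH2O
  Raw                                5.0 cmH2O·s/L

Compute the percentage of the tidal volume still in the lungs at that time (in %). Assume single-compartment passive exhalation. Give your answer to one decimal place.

5.5

τ = R × C = 5.0 × 86 mL/cmH2O = 5.0 × 0.086 L/cmH2O = 0.43 s.
Passive exhalation: V(t)/V₀ = e^(−t/τ) = e^(−1.25/0.43) = 0.05464.
Fraction remaining = 0.05464 → 5.464%.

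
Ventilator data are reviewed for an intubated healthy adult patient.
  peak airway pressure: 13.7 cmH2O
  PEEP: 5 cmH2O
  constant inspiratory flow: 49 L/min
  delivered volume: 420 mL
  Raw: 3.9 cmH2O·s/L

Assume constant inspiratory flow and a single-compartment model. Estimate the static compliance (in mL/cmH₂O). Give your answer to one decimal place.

76.2

Flow: 49 L/min ÷ 60 = 0.8167 L/s.
Equation of motion (constant flow): PIP = Vt/C + R·V̇ + PEEP.
Vt/C = PIP − R·V̇ − PEEP = 13.7 − 3.9×0.8167 − 5 = 13.7 − 3.185 − 5 = 5.515 cmH2O.
C = Vt / 5.515 = 420 / 5.515 = 76.156 mL/cmH2O.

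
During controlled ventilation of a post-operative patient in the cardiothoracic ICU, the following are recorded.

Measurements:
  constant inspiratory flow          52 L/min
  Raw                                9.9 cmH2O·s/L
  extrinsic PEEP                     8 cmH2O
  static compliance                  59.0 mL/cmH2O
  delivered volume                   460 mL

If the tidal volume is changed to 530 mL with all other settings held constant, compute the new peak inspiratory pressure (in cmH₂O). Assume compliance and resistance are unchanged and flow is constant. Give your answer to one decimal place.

Flow: 52 L/min ÷ 60 = 0.8667 L/s.
PIP = Vt/C + R·V̇ + PEEP (constant-flow equation of motion).
Only the elastic term changes: ΔPIP = ΔVt / C = (530 − 460) / 59.0 = 1.186 cmH2O.
Original PIP = 460/59.0 + 9.9×0.8667 + 8 = 24.377 cmH2O; new PIP = 24.377 + (1.186) = 25.563 cmH2O.

25.6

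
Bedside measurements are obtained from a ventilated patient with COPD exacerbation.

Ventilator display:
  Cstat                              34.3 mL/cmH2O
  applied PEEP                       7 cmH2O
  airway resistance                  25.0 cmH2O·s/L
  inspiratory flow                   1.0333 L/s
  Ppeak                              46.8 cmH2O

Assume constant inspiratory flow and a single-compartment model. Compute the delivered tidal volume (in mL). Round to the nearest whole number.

479

Equation of motion (constant flow): PIP = Vt/C + R·V̇ + PEEP.
Vt/C = PIP − R·V̇ − PEEP = 46.8 − 25.833 − 7 = 13.967 cmH2O.
Vt = C × 13.967 = 34.3 × 13.967 = 479.07 mL.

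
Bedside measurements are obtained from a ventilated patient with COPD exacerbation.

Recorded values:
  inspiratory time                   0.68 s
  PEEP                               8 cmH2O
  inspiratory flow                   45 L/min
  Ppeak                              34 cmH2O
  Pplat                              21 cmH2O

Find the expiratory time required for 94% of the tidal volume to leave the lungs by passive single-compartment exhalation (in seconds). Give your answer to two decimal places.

Flow: 45 L/min ÷ 60 = 0.75 L/s.
Vt = flow × Ti = 0.75 L/s × 0.68 s × 1000 mL/L = 510.0 mL.
R = (PIP − Pplat)/V̇ = (34 − 21) / 0.75 = 13.0/0.75 = 17.333 cmH2O·s/L.
C = Vt/(Pplat − PEEP) = 510.0 / (21 − 8) = 510.0/13.0 = 39.231 mL/cmH2O.
τ = R × C = 17.333 × 0.03923 L/cmH2O = 0.68 s.
t = −τ·ln(1 − 0.94) = −0.68·ln(0.06) = 1.913 s.

1.91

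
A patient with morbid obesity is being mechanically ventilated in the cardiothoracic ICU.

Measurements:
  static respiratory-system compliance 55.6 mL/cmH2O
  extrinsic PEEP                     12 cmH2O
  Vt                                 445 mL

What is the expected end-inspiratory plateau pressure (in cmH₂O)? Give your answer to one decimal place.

20.0

Pplat = PEEP + Vt / Cstat = 12 + 445 / 55.6 = 12 + 8.004 = 20.004 cmH2O.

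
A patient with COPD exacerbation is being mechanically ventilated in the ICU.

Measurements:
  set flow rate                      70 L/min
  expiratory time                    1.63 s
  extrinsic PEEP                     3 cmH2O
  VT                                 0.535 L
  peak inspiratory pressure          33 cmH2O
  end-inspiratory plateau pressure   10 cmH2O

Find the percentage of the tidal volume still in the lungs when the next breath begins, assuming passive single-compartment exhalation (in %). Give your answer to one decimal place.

Flow: 70 L/min ÷ 60 = 1.1667 L/s.
R = (PIP − Pplat)/V̇ = (33 − 10) / 1.1667 = 23.0/1.1667 = 19.714 cmH2O·s/L.
C = Vt/(Pplat − PEEP) = 535.0 / (10 − 3) = 535.0/7.0 = 76.429 mL/cmH2O.
τ = R × C = 19.714 × 0.07643 L/cmH2O = 1.507 s.
Fraction remaining at end-expiration = e^(−Te/τ) = e^(−1.63/1.507) = 0.339 → 33.9%.

33.9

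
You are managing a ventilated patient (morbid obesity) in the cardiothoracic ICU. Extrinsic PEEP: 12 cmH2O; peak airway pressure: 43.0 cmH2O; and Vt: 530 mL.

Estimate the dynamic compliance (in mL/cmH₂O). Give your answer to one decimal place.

Dynamic compliance = Vt / (PIP − PEEP) = 530 / (43.0 − 12) = 530 / 31.0 = 17.097 mL/cmH2O.

17.1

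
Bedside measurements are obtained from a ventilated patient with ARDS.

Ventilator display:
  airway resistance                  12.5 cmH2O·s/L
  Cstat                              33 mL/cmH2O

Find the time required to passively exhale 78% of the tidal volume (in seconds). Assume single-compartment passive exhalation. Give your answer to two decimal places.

τ = R × C = 12.5 × 33 mL/cmH2O = 12.5 × 0.033 L/cmH2O = 0.4125 s.
Exhaled fraction f = 1 − e^(−t/τ) → t = −τ·ln(1 − f) = −0.4125·ln(0.22) = 0.6246 s.

0.62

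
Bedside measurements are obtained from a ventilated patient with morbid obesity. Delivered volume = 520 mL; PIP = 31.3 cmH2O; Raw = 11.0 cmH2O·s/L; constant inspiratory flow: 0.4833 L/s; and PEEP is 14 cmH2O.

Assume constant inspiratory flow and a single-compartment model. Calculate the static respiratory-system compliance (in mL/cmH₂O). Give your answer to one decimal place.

43.4

Equation of motion (constant flow): PIP = Vt/C + R·V̇ + PEEP.
Vt/C = PIP − R·V̇ − PEEP = 31.3 − 11.0×0.4833 − 14 = 31.3 − 5.316 − 14 = 11.984 cmH2O.
C = Vt / 11.984 = 520 / 11.984 = 43.391 mL/cmH2O.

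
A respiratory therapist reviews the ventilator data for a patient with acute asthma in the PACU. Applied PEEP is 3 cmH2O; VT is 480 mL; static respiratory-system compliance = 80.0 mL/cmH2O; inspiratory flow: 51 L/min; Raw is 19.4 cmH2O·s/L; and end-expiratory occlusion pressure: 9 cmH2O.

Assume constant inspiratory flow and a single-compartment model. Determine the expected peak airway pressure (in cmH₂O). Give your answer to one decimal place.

Flow: 51 L/min ÷ 60 = 0.85 L/s.
Total PEEP = 9 cmH2O (set 3 + intrinsic 6); this is the baseline alveolar pressure.
Equation of motion (constant flow): PIP = Vt/C + R·V̇ + PEEP.
PIP = 480/80.0 + 19.4×0.85 + 9 = 6.0 + 16.49 + 9 = 31.49 cmH2O.

31.5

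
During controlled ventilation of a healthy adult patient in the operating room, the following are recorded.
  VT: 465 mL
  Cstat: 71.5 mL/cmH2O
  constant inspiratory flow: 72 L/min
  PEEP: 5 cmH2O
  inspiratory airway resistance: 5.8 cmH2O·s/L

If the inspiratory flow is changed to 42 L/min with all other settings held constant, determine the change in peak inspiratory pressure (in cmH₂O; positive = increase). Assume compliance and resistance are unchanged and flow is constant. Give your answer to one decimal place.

-2.9

Flow: 72 L/min ÷ 60 = 1.2 L/s.
New flow: 42 L/min ÷ 60 = 0.7 L/s.
PIP = Vt/C + R·V̇ + PEEP (constant-flow equation of motion).
Only the resistive term changes: ΔPIP = R × ΔV̇ = 5.8 × (0.7 − 1.2) = 5.8 × -0.5 = -2.9 cmH2O.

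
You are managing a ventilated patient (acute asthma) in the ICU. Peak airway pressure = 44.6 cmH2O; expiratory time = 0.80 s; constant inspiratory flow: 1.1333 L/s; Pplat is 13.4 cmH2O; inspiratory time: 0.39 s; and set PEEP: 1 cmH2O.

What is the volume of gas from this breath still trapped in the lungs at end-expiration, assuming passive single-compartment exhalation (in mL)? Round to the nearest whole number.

196

Vt = flow × Ti = 1.1333 L/s × 0.39 s × 1000 mL/L = 441.99 mL.
R = (PIP − Pplat)/V̇ = (44.6 − 13.4) / 1.1333 = 31.2/1.1333 = 27.53 cmH2O·s/L.
C = Vt/(Pplat − PEEP) = 441.99 / (13.4 − 1) = 441.99/12.4 = 35.644 mL/cmH2O.
τ = R × C = 27.53 × 0.03564 L/cmH2O = 0.9812 s.
Fraction remaining = e^(−Te/τ) = e^(−0.80/0.9812) = 0.4425.
Trapped volume = 441.99 × 0.4425 = 195.58 mL.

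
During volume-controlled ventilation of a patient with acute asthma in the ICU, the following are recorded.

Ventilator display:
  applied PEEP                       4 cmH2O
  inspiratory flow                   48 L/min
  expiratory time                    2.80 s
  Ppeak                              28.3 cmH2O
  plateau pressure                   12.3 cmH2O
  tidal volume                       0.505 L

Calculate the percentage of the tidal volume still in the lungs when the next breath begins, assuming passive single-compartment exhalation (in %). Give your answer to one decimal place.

10.0

Flow: 48 L/min ÷ 60 = 0.8 L/s.
R = (PIP − Pplat)/V̇ = (28.3 − 12.3) / 0.8 = 16.0/0.8 = 20.0 cmH2O·s/L.
C = Vt/(Pplat − PEEP) = 505.0 / (12.3 − 4) = 505.0/8.3 = 60.843 mL/cmH2O.
τ = R × C = 20.0 × 0.06084 L/cmH2O = 1.217 s.
Fraction remaining at end-expiration = e^(−Te/τ) = e^(−2.80/1.217) = 0.1002 → 10.02%.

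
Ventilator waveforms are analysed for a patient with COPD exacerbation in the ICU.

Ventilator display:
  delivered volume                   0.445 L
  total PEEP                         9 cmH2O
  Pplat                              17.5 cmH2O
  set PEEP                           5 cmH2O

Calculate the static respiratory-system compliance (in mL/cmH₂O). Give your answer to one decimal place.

52.4

End-expiratory occlusion gives total PEEP = 9 cmH2O (intrinsic PEEP = 9 − 5 = 4). Use total PEEP for the elastic gradient.
Cstat = Vt / (Pplat − PEEPtotal) = 445 / (17.5 − 9) = 445 / 8.5 = 52.353 mL/cmH2O.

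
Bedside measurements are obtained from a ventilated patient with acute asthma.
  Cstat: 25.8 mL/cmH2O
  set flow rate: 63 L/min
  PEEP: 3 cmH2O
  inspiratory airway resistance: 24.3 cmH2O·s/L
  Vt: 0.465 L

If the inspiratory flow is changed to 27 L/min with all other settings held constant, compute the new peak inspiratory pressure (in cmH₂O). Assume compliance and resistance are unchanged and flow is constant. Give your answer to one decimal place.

32.0

Flow: 63 L/min ÷ 60 = 1.05 L/s.
New flow: 27 L/min ÷ 60 = 0.45 L/s.
PIP = Vt/C + R·V̇ + PEEP (constant-flow equation of motion).
Only the resistive term changes: ΔPIP = R × ΔV̇ = 24.3 × (0.45 − 1.05) = 24.3 × -0.6 = -14.58 cmH2O.
Original PIP = 465/25.8 + 24.3×1.05 + 3 = 46.538 cmH2O; new PIP = 46.538 + (-14.58) = 31.958 cmH2O.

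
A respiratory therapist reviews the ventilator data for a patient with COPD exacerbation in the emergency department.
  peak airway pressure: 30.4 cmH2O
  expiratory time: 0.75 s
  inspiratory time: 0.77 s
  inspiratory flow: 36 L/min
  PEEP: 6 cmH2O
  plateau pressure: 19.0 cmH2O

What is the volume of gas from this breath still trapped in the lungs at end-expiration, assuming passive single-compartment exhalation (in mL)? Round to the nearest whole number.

152

Flow: 36 L/min ÷ 60 = 0.6 L/s.
Vt = flow × Ti = 0.6 L/s × 0.77 s × 1000 mL/L = 462.0 mL.
R = (PIP − Pplat)/V̇ = (30.4 − 19.0) / 0.6 = 11.4/0.6 = 19.0 cmH2O·s/L.
C = Vt/(Pplat − PEEP) = 462.0 / (19.0 − 6) = 462.0/13.0 = 35.538 mL/cmH2O.
τ = R × C = 19.0 × 0.03554 L/cmH2O = 0.6753 s.
Fraction remaining = e^(−Te/τ) = e^(−0.75/0.6753) = 0.3294.
Trapped volume = 462.0 × 0.3294 = 152.18 mL.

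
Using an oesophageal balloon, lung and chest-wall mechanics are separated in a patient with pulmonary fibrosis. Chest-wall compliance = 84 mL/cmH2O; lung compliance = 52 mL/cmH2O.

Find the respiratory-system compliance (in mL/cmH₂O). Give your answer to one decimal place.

32.1

Lung and chest wall are elastances in series: 1/Crs = 1/CL + 1/Ccw.
1/Crs = 1/52 + 1/84 = 0.03114.
Crs = 32.113 mL/cmH2O.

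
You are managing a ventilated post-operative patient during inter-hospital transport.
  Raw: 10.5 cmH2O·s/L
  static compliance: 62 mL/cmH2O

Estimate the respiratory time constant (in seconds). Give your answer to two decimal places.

0.65

τ = R × C = 10.5 × 62 mL/cmH2O = 10.5 × 0.062 L/cmH2O = 0.651 s.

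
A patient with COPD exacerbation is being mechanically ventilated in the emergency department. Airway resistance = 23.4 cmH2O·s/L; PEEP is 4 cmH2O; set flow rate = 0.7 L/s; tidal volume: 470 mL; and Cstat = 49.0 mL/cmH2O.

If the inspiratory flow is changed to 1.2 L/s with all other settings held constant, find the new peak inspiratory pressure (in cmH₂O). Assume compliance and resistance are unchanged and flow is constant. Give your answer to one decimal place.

PIP = Vt/C + R·V̇ + PEEP (constant-flow equation of motion).
Only the resistive term changes: ΔPIP = R × ΔV̇ = 23.4 × (1.2 − 0.7) = 23.4 × 0.5 = 11.7 cmH2O.
Original PIP = 470/49.0 + 23.4×0.7 + 4 = 29.972 cmH2O; new PIP = 29.972 + (11.7) = 41.672 cmH2O.

41.7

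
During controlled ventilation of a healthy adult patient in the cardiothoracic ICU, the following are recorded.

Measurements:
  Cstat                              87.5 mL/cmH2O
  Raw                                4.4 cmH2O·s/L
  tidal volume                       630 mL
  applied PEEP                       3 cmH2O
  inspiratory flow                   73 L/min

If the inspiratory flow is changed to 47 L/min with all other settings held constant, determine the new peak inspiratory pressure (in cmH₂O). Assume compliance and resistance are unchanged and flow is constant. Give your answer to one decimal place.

13.6

Flow: 73 L/min ÷ 60 = 1.2167 L/s.
New flow: 47 L/min ÷ 60 = 0.7833 L/s.
PIP = Vt/C + R·V̇ + PEEP (constant-flow equation of motion).
Only the resistive term changes: ΔPIP = R × ΔV̇ = 4.4 × (0.7833 − 1.2167) = 4.4 × -0.4334 = -1.907 cmH2O.
Original PIP = 630/87.5 + 4.4×1.2167 + 3 = 15.553 cmH2O; new PIP = 15.553 + (-1.907) = 13.646 cmH2O.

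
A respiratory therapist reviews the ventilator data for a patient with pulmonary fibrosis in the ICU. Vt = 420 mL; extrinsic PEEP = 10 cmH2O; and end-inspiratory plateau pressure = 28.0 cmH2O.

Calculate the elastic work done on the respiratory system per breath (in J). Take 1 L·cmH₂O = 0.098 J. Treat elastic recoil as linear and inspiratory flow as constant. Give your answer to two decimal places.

Elastic work ≈ ½ × (Pplat − PEEP) × Vt = 0.5 × (28.0 − 10) × 0.420 L = 0.5 × 18.0 × 0.420 = 3.78 L·cmH2O.
× 0.098 J/(L·cmH2O) → 0.3704 J.

0.37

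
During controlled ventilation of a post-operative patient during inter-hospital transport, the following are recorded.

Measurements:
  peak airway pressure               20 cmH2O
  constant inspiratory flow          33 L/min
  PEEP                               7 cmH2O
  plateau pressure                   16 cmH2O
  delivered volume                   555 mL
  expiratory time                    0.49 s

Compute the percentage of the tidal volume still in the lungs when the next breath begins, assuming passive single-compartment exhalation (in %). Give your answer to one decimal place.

33.5

Flow: 33 L/min ÷ 60 = 0.55 L/s.
R = (PIP − Pplat)/V̇ = (20 − 16) / 0.55 = 4.0/0.55 = 7.273 cmH2O·s/L.
C = Vt/(Pplat − PEEP) = 555.0 / (16 − 7) = 555.0/9.0 = 61.667 mL/cmH2O.
τ = R × C = 7.273 × 0.06167 L/cmH2O = 0.4485 s.
Fraction remaining at end-expiration = e^(−Te/τ) = e^(−0.49/0.4485) = 0.3354 → 33.54%.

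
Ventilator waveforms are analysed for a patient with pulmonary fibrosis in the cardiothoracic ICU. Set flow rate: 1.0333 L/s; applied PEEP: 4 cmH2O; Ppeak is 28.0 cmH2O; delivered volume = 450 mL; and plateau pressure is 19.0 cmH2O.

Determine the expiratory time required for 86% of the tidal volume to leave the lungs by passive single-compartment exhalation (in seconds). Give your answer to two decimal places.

R = (PIP − Pplat)/V̇ = (28.0 − 19.0) / 1.0333 = 9.0/1.0333 = 8.71 cmH2O·s/L.
C = Vt/(Pplat − PEEP) = 450.0 / (19.0 − 4) = 450.0/15.0 = 30.0 mL/cmH2O.
τ = R × C = 8.71 × 0.03 L/cmH2O = 0.2613 s.
t = −τ·ln(1 − 0.86) = −0.2613·ln(0.14) = 0.5137 s.

0.51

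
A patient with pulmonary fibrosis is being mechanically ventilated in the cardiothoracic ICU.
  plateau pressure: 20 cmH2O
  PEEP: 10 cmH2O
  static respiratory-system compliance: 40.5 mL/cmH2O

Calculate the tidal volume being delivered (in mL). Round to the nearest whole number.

405

Vt = Cstat × (Pplat − PEEP) = 40.5 × (20 − 10) = 40.5 × 10.0 = 405.0 mL.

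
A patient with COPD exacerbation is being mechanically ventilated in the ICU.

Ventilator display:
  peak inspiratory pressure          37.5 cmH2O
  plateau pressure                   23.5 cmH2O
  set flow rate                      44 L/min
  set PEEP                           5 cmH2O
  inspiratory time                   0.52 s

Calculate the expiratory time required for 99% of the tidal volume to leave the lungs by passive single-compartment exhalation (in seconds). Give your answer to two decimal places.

Flow: 44 L/min ÷ 60 = 0.7333 L/s.
Vt = flow × Ti = 0.7333 L/s × 0.52 s × 1000 mL/L = 381.32 mL.
R = (PIP − Pplat)/V̇ = (37.5 − 23.5) / 0.7333 = 14.0/0.7333 = 19.092 cmH2O·s/L.
C = Vt/(Pplat − PEEP) = 381.32 / (23.5 − 5) = 381.32/18.5 = 20.612 mL/cmH2O.
τ = R × C = 19.092 × 0.02061 L/cmH2O = 0.3935 s.
t = −τ·ln(1 − 0.99) = −0.3935·ln(0.01) = 1.812 s.

1.81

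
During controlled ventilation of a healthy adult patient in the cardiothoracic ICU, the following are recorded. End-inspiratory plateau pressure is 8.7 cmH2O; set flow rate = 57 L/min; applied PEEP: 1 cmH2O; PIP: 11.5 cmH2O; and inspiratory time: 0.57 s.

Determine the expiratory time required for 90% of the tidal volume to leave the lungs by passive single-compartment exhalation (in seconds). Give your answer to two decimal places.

0.48

Flow: 57 L/min ÷ 60 = 0.95 L/s.
Vt = flow × Ti = 0.95 L/s × 0.57 s × 1000 mL/L = 541.5 mL.
R = (PIP − Pplat)/V̇ = (11.5 − 8.7) / 0.95 = 2.8/0.95 = 2.947 cmH2O·s/L.
C = Vt/(Pplat − PEEP) = 541.5 / (8.7 − 1) = 541.5/7.7 = 70.325 mL/cmH2O.
τ = R × C = 2.947 × 0.07033 L/cmH2O = 0.2073 s.
t = −τ·ln(1 − 0.90) = −0.2073·ln(0.1) = 0.4773 s.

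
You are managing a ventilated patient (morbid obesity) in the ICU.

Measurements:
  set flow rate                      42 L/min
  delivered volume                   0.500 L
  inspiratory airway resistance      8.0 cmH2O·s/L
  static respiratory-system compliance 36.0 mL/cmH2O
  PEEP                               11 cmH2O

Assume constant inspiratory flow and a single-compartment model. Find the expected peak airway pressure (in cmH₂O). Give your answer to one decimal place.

30.5

Flow: 42 L/min ÷ 60 = 0.7 L/s.
Equation of motion (constant flow): PIP = Vt/C + R·V̇ + PEEP.
PIP = 500/36.0 + 8.0×0.7 + 11 = 13.889 + 5.6 + 11 = 30.489 cmH2O.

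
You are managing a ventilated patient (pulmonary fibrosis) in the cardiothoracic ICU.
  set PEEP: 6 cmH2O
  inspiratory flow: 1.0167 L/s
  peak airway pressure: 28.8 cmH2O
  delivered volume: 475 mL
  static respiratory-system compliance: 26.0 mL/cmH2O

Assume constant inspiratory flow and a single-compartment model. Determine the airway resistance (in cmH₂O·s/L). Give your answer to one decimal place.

4.5

Equation of motion (constant flow): PIP = Vt/C + R·V̇ + PEEP.
R·V̇ = PIP − Vt/C − PEEP = 28.8 − 475/26.0 − 6 = 28.8 − 18.269 − 6 = 4.531 cmH2O.
R = 4.531 / 1.0167 = 4.457 cmH2O·s/L.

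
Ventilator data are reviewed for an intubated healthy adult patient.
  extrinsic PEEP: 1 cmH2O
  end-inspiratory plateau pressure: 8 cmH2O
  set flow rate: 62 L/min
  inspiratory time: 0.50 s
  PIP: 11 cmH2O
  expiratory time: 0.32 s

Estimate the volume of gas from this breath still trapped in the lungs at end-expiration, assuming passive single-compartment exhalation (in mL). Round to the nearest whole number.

Flow: 62 L/min ÷ 60 = 1.0333 L/s.
Vt = flow × Ti = 1.0333 L/s × 0.50 s × 1000 mL/L = 516.65 mL.
R = (PIP − Pplat)/V̇ = (11 − 8) / 1.0333 = 3.0/1.0333 = 2.903 cmH2O·s/L.
C = Vt/(Pplat − PEEP) = 516.65 / (8 − 1) = 516.65/7.0 = 73.807 mL/cmH2O.
τ = R × C = 2.903 × 0.07381 L/cmH2O = 0.2143 s.
Fraction remaining = e^(−Te/τ) = e^(−0.32/0.2143) = 0.2246.
Trapped volume = 516.65 × 0.2246 = 116.04 mL.

116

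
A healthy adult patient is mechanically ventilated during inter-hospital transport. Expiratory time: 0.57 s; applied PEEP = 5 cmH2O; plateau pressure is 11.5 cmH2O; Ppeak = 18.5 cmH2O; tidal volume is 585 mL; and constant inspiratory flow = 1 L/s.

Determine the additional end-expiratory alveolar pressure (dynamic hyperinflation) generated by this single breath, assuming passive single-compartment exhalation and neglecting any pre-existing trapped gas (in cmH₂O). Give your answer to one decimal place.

2.6

R = (PIP − Pplat)/V̇ = (18.5 − 11.5) / 1 = 7.0/1 = 7.0 cmH2O·s/L.
C = Vt/(Pplat − PEEP) = 585.0 / (11.5 − 5) = 585.0/6.5 = 90.0 mL/cmH2O.
τ = R × C = 7.0 × 0.09 L/cmH2O = 0.63 s.
Fraction remaining = e^(−Te/τ) = e^(−0.57/0.63) = 0.4046; trapped volume = 585.0 × 0.4046 = 236.69 mL.
Additional alveolar pressure from trapping ≈ V_trapped / C = 236.69 / 90.0 = 2.63 cmH2O.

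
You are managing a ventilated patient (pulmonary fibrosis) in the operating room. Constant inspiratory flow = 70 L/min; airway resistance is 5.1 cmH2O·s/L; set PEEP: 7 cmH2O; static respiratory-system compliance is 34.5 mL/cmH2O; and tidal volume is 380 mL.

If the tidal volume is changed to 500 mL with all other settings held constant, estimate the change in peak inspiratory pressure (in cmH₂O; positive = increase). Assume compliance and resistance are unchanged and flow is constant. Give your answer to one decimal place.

3.5

PIP = Vt/C + R·V̇ + PEEP (constant-flow equation of motion).
Only the elastic term changes: ΔPIP = ΔVt / C = (500 − 380) / 34.5 = 3.478 cmH2O.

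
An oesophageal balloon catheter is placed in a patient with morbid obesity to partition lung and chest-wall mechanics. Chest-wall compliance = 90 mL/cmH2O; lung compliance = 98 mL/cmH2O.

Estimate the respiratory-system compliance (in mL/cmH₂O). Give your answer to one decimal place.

46.9

Lung and chest wall are elastances in series: 1/Crs = 1/CL + 1/Ccw.
1/Crs = 1/98 + 1/90 = 0.02132.
Crs = 46.904 mL/cmH2O.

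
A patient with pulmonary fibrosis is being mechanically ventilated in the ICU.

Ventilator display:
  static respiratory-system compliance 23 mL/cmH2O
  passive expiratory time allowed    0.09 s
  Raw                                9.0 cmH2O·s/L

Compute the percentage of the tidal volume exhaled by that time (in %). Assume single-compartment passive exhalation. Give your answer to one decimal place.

35.3

τ = R × C = 9.0 × 23 mL/cmH2O = 9.0 × 0.023 L/cmH2O = 0.207 s.
Passive exhalation: V(t)/V₀ = e^(−t/τ) = e^(−0.09/0.207) = 0.6474.
Fraction exhaled = 1 − 0.6474 = 0.3526 → 35.26%.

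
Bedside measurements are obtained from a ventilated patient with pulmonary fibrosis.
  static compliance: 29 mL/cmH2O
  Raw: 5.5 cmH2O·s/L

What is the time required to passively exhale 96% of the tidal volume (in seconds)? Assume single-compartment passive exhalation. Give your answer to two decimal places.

0.51

τ = R × C = 5.5 × 29 mL/cmH2O = 5.5 × 0.029 L/cmH2O = 0.1595 s.
Exhaled fraction f = 1 − e^(−t/τ) → t = −τ·ln(1 − f) = −0.1595·ln(0.04) = 0.5134 s.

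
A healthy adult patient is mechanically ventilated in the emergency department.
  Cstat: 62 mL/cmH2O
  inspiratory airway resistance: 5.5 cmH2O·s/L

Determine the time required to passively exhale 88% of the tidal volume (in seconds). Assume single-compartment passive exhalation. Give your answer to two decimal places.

τ = R × C = 5.5 × 62 mL/cmH2O = 5.5 × 0.062 L/cmH2O = 0.341 s.
Exhaled fraction f = 1 − e^(−t/τ) → t = −τ·ln(1 − f) = −0.341·ln(0.12) = 0.723 s.

0.72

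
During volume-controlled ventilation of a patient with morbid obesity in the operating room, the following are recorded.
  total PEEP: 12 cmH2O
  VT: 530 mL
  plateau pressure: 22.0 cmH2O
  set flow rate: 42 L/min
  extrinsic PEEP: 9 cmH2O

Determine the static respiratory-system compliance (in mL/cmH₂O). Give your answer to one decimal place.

End-expiratory occlusion gives total PEEP = 12 cmH2O (intrinsic PEEP = 12 − 9 = 3). Use total PEEP for the elastic gradient.
Cstat = Vt / (Pplat − PEEPtotal) = 530 / (22.0 − 12) = 530 / 10.0 = 53.0 mL/cmH2O.

53.0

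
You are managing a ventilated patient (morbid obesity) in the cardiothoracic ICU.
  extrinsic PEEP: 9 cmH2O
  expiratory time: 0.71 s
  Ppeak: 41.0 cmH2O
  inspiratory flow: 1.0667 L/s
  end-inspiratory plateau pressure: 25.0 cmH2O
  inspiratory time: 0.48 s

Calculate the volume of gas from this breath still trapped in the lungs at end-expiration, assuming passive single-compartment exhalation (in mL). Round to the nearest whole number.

Vt = flow × Ti = 1.0667 L/s × 0.48 s × 1000 mL/L = 512.02 mL.
R = (PIP − Pplat)/V̇ = (41.0 − 25.0) / 1.0667 = 16.0/1.0667 = 15.0 cmH2O·s/L.
C = Vt/(Pplat − PEEP) = 512.02 / (25.0 − 9) = 512.02/16.0 = 32.001 mL/cmH2O.
τ = R × C = 15.0 × 0.032 L/cmH2O = 0.48 s.
Fraction remaining = e^(−Te/τ) = e^(−0.71/0.48) = 0.2278.
Trapped volume = 512.02 × 0.2278 = 116.64 mL.

117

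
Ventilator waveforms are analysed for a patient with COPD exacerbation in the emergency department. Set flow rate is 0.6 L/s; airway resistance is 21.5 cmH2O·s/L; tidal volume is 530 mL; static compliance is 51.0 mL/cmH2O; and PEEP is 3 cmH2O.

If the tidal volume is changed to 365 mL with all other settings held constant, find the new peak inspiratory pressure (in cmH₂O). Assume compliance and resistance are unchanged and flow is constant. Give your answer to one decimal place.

23.1

PIP = Vt/C + R·V̇ + PEEP (constant-flow equation of motion).
Only the elastic term changes: ΔPIP = ΔVt / C = (365 − 530) / 51.0 = -3.235 cmH2O.
Original PIP = 530/51.0 + 21.5×0.6 + 3 = 26.292 cmH2O; new PIP = 26.292 + (-3.235) = 23.057 cmH2O.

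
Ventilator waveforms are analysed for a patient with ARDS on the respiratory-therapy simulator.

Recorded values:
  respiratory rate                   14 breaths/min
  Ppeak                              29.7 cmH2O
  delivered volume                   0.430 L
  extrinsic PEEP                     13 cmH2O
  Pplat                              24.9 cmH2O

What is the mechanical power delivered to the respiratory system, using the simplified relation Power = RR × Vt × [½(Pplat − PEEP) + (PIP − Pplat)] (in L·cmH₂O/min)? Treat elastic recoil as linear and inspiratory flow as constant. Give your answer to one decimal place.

64.7

Per-breath work = Vt × [½(Pplat−PEEP) + (PIP−Pplat)] = 0.430 × [0.5×11.9 + 4.8] = 0.430 × 10.75 = 4.623 L·cmH2O.
Power = 14 × 4.623 = 64.722 L·cmH2O/min.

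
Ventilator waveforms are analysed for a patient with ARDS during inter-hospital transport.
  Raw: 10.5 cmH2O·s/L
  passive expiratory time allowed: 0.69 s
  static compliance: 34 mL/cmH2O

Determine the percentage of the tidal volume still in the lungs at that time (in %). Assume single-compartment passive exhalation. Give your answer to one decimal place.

τ = R × C = 10.5 × 34 mL/cmH2O = 10.5 × 0.034 L/cmH2O = 0.357 s.
Passive exhalation: V(t)/V₀ = e^(−t/τ) = e^(−0.69/0.357) = 0.1447.
Fraction remaining = 0.1447 → 14.47%.

14.5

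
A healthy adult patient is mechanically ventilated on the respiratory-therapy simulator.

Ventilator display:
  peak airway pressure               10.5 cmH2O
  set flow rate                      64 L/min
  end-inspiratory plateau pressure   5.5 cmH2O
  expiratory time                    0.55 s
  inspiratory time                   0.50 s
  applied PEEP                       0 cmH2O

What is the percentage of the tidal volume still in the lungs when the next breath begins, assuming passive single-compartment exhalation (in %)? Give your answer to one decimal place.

Flow: 64 L/min ÷ 60 = 1.0667 L/s.
Vt = flow × Ti = 1.0667 L/s × 0.50 s × 1000 mL/L = 533.35 mL.
R = (PIP − Pplat)/V̇ = (10.5 − 5.5) / 1.0667 = 5.0/1.0667 = 4.687 cmH2O·s/L.
C = Vt/(Pplat − PEEP) = 533.35 / (5.5 − 0) = 533.35/5.5 = 96.973 mL/cmH2O.
τ = R × C = 4.687 × 0.09697 L/cmH2O = 0.4545 s.
Fraction remaining at end-expiration = e^(−Te/τ) = e^(−0.55/0.4545) = 0.2982 → 29.82%.

29.8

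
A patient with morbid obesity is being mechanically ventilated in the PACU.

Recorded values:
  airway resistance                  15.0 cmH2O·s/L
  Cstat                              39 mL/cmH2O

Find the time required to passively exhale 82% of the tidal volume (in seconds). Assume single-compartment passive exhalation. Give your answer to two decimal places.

1.00

τ = R × C = 15.0 × 39 mL/cmH2O = 15.0 × 0.039 L/cmH2O = 0.585 s.
Exhaled fraction f = 1 − e^(−t/τ) → t = −τ·ln(1 − f) = −0.585·ln(0.18) = 1.003 s.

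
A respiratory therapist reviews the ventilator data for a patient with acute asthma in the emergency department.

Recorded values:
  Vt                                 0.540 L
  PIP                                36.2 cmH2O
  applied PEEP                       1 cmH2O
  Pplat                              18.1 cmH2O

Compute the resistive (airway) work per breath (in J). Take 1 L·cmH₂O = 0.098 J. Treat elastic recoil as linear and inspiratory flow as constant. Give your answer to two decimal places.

With constant inspiratory flow the resistive pressure is constant at PIP − Pplat = 36.2 − 18.1 = 18.1 cmH2O, so resistive work = 18.1 × 0.540 = 9.774 L·cmH2O.
× 0.098 J/(L·cmH2O) → 0.9579 J.

0.96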